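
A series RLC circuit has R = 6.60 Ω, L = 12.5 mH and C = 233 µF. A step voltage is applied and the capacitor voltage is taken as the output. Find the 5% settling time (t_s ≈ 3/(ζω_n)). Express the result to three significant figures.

t_s ≈ 0.0114 s

For a series RLC circuit (capacitor voltage as output), ω_n = 1/√(LC) = 1/√(12.5 mH · 233 µF) = 586 rad/s.
ζ = (R/2)·√(C/L) = (6.60/2)·√(233 µF/12.5 mH) = 0.451.
t_s ≈ 3/(ζω_n) = 0.0114 s.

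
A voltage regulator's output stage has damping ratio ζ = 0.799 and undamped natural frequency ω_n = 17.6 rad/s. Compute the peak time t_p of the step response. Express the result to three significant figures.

The damped frequency is ω_d = ω_n√(1−ζ²) = 17.6·√(1−0.638) = 10.6 rad/s.
Peak time t_p = π/ω_d = π/10.6 = 0.297 s.

t_p ≈ 0.297 s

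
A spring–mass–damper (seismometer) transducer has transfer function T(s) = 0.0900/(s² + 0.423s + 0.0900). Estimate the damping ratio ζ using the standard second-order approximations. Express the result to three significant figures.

ω_n = √0.0900 = 0.300 rad/s; ζ = 0.423/(2·0.300) = 0.705.

ζ ≈ 0.705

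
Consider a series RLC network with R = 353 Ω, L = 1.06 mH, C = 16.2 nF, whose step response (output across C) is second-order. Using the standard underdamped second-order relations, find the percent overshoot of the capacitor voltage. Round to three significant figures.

For a series RLC circuit (capacitor voltage as output), ω_n = 1/√(LC) = 1/√(1.06 mH · 16.2 nF) = 241000 rad/s.
ζ = (R/2)·√(C/L) = (353/2)·√(16.2 nF/1.06 mH) = 0.690.
%OS = 100·exp(−πζ/√(1−ζ²)) = 5.00%.

%OS ≈ 5.00%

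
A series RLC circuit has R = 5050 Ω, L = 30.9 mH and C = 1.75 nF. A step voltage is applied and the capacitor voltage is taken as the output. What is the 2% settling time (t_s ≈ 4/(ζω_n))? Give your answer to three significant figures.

t_s ≈ 0.0000490 s

For a series RLC circuit (capacitor voltage as output), ω_n = 1/√(LC) = 1/√(30.9 mH · 1.75 nF) = 136000 rad/s.
ζ = (R/2)·√(C/L) = (5050/2)·√(1.75 nF/30.9 mH) = 0.601.
t_s ≈ 4/(ζω_n) = 0.0000490 s.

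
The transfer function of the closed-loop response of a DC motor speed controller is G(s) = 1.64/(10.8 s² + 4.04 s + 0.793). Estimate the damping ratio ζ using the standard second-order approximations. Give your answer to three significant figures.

ζ ≈ 0.690

Dividing through by 10.8: denominator becomes s² + 0.3741 s + 0.07343.
So ω_n = √0.07343 = 0.271 rad/s and ζ = 0.3741/(2·0.271) = 0.690.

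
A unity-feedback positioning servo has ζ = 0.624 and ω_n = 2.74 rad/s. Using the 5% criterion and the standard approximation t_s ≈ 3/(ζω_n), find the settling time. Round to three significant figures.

t_s ≈ 1.75 s

t_s ≈ 3/(ζω_n) = 3/(0.624 × 2.74) = 1.75 s.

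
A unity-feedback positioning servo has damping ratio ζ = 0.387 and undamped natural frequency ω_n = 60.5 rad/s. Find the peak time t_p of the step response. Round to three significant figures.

t_p ≈ 0.0563 s

The damped frequency is ω_d = ω_n√(1−ζ²) = 60.5·√(1−0.150) = 55.8 rad/s.
Peak time t_p = π/ω_d = π/55.8 = 0.0563 s.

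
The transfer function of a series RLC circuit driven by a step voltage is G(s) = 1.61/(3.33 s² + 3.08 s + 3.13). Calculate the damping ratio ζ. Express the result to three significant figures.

ζ ≈ 0.477

Dividing through by 3.33: denominator becomes s² + 0.9249 s + 0.9399.
So ω_n = √0.9399 = 0.970 rad/s and ζ = 0.9249/(2·0.970) = 0.477.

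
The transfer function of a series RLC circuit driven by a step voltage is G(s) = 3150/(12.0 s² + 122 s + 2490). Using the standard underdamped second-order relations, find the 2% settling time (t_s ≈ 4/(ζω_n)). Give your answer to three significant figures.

Dividing through by 12.0: denominator becomes s² + 10.17 s + 207.5.
So ω_n = √207.5 = 14.4 rad/s and ζ = 10.17/(2·14.4) = 0.353.
t_s ≈ 4/(ζω_n) = 0.787 s.

t_s ≈ 0.787 s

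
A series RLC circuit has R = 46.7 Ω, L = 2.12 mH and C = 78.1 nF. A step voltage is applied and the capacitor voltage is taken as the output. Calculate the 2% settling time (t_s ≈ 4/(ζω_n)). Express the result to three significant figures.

For a series RLC circuit (capacitor voltage as output), ω_n = 1/√(LC) = 1/√(2.12 mH · 78.1 nF) = 77700 rad/s.
ζ = (R/2)·√(C/L) = (46.7/2)·√(78.1 nF/2.12 mH) = 0.142.
t_s ≈ 4/(ζω_n) = 0.000363 s.

t_s ≈ 0.000363 s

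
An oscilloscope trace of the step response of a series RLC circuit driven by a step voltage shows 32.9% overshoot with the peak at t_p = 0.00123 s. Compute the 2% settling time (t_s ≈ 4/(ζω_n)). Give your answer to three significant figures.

t_s ≈ 0.00443 s

ζ from %OS: ζ = |ln 0.329|/√(π²+ln²0.329) = 0.334.
From t_p = π/ω_d, ω_d = π/0.00123 = 2550 rad/s, so ω_n = ω_d/√(1−ζ²) = 2710 rad/s.
t_s ≈ 4/(ζω_n) = 4/(0.334·2710) = 0.00443 s.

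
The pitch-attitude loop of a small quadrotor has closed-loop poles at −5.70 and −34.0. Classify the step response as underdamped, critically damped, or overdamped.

Since the poles are distinct, negative and real, the response is overdamped.

overdamped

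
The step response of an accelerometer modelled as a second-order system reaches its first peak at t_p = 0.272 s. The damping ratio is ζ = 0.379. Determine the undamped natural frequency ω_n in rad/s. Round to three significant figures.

Peak time t_p = π/ω_d, so ω_d = π/t_p = π/0.272 = 11.5 rad/s.
ω_n = ω_d/√(1−ζ²) = 11.5/√0.856 = 12.5 rad/s.

ω_n ≈ 12.5 rad/s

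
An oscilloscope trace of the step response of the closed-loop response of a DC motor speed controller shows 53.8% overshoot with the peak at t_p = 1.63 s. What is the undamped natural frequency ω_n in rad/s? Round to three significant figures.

The overshoot fixes ζ = −ln(OS)/√(π²+ln²(OS)) = 0.194.
t_p = π/ω_d ⇒ ω_d = 1.93 rad/s; then ω_n = ω_d/√(1−ζ²) = 1.96 rad/s.

ω_n ≈ 1.96 rad/s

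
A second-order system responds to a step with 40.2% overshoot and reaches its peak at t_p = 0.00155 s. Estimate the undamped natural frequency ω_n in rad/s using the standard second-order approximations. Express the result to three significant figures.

ζ from %OS: ζ = |ln 0.402|/√(π²+ln²0.402) = 0.279.
From t_p = π/ω_d, ω_d = π/0.00155 = 2030 rad/s, so ω_n = ω_d/√(1−ζ²) = 2110 rad/s.

ω_n ≈ 2110 rad/s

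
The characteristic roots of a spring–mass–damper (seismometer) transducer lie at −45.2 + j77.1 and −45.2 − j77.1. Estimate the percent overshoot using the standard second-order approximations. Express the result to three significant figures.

With σ = 45.2, ω_d = 77.1: ω_n = √(σ²+ω_d²) = 89.4 rad/s, ζ = σ/ω_n = 0.506.
%OS = 100 e^{−πζ/√(1−ζ²)} with ζ = 0.506 gives 15.9%.

%OS ≈ 15.9%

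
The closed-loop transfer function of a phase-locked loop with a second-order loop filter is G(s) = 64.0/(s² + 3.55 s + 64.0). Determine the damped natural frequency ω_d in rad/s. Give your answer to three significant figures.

ω_d ≈ 7.80 rad/s

Matching coefficients with s² + 2ζω_n s + ω_n² gives ω_n² = 64.0 ⇒ ω_n = 8.00 rad/s, and ζ = 3.55/(2ω_n) = 0.222.
ω_d = 8.00·√(1 − 0.222²) = 7.80 rad/s.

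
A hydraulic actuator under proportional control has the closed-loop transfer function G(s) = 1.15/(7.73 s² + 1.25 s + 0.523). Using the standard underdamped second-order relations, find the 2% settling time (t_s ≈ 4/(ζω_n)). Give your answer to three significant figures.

Dividing through by 7.73: denominator becomes s² + 0.1617 s + 0.06766.
So ω_n = √0.06766 = 0.260 rad/s and ζ = 0.1617/(2·0.260) = 0.311.
t_s ≈ 4/(ζω_n) = 49.5 s.

t_s ≈ 49.5 s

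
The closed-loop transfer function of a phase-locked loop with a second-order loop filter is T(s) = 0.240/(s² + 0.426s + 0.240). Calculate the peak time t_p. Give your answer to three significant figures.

t_p ≈ 7.12 s

Comparing the denominator to s² + 2ζω_n s + ω_n²: ω_n = √0.240 = 0.490 rad/s, and 2ζω_n = 0.426 so ζ = 0.426/(2·0.490) = 0.435.
The damped frequency ω_d = ω_n√(1−ζ²) = 0.441 rad/s. Then t_p = π/ω_d = 7.12 s.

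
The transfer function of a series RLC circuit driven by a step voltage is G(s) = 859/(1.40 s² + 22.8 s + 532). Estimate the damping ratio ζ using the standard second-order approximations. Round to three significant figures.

ζ ≈ 0.418

Dividing through by 1.40: denominator becomes s² + 16.29 s + 380.0.
So ω_n = √380.0 = 19.5 rad/s and ζ = 16.29/(2·19.5) = 0.418.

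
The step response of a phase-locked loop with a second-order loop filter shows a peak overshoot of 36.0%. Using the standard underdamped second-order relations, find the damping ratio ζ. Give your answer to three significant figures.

ζ ≈ 0.309

Inverting the overshoot relation: ζ = |ln 0.360|/√(π² + ln²0.360) = 0.309.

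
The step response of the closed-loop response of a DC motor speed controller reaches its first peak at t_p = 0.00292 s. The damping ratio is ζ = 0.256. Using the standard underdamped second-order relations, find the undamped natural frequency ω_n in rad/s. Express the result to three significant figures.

ω_n ≈ 1110 rad/s

Peak time t_p = π/ω_d, so ω_d = π/t_p = π/0.00292 = 1080 rad/s.
ω_n = ω_d/√(1−ζ²) = 1080/√0.934 = 1110 rad/s.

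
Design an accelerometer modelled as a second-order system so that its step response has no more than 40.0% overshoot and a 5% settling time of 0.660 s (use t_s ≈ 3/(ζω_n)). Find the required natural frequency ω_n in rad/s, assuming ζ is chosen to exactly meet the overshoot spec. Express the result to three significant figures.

ω_n ≈ 16.2 rad/s

ζ = −ln(OS)/√(π² + (ln OS)²). With OS = 0.400, ln OS = −0.9163 and ζ = 0.9163/3.272 = 0.280.
Then ω_n = 3/(ζ t_s) = 3/(0.280 × 0.660) = 16.2 rad/s.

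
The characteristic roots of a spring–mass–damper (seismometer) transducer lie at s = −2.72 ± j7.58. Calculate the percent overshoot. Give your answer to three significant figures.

%OS ≈ 32.4%

The poles are at −σ ± jω_d with σ = 2.72 and ω_d = 7.58, so ω_n = √(σ²+ω_d²) = 8.05 rad/s and ζ = σ/ω_n = 0.338.
Overshoot: exp(−π·0.338/√(1−0.338²)) = 0.324, i.e. 32.4%.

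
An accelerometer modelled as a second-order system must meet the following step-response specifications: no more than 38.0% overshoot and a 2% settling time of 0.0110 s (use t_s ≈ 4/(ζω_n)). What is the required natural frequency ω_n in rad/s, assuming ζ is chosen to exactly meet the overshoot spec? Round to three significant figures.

ω_n ≈ 1240 rad/s

From %OS = 100·exp(−πζ/√(1−ζ²)), invert to get ζ = −ln(OS)/√(π² + ln²(OS)) with OS = 0.380.
−ln 0.380 = 0.9676, so ζ = 0.9676/√(π² + 0.9362) = 0.294.
Then ω_n = 4/(ζ t_s) = 4/(0.294 × 0.0110) = 1240 rad/s.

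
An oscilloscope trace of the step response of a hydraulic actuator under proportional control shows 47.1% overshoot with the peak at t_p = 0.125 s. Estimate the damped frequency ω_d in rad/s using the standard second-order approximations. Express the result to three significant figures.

t_p = π/ω_d, so ω_d = π/0.125 = 25.1 rad/s.

ω_d ≈ 25.1 rad/s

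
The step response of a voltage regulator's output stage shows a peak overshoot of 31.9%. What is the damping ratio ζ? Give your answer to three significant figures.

ζ ≈ 0.342

Inverting the overshoot relation: ζ = |ln 0.319|/√(π² + ln²0.319) = 0.342.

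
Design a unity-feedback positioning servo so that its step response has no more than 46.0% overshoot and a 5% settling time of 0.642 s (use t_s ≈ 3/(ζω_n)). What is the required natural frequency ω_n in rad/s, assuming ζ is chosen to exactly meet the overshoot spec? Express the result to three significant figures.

ζ = −ln(OS)/√(π² + (ln OS)²). With OS = 0.460, ln OS = −0.7765 and ζ = 0.7765/3.236 = 0.240.
From t_s ≈ 3/(ζω_n): ω_n = 3/(ζ·t_s) = 3/(0.240·0.642) = 19.5 rad/s.

ω_n ≈ 19.5 rad/s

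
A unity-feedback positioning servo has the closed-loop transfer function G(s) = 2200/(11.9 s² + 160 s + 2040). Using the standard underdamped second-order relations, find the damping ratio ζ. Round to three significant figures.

Dividing through by 11.9: denominator becomes s² + 13.45 s + 171.4.
So ω_n = √171.4 = 13.1 rad/s and ζ = 13.45/(2·13.1) = 0.513.

ζ ≈ 0.513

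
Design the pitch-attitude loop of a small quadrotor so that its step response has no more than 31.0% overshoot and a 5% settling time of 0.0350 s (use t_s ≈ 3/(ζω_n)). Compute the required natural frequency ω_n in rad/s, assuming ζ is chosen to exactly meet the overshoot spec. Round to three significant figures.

From %OS = 100·exp(−πζ/√(1−ζ²)), invert to get ζ = −ln(OS)/√(π² + ln²(OS)) with OS = 0.310.
−ln 0.310 = 1.171, so ζ = 1.171/√(π² + 1.372) = 0.349.
Then ω_n = 3/(ζ t_s) = 3/(0.349 × 0.0350) = 245 rad/s.

ω_n ≈ 245 rad/s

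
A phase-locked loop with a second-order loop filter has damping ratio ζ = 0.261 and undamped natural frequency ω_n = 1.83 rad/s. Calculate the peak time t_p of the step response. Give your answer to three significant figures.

The damped frequency is ω_d = ω_n√(1−ζ²) = 1.83·√(1−0.0681) = 1.77 rad/s.
Peak time t_p = π/ω_d = π/1.77 = 1.78 s.

t_p ≈ 1.78 s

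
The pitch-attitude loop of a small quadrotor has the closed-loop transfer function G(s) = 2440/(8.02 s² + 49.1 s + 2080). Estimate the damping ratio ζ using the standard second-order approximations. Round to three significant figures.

Dividing through by 8.02: denominator becomes s² + 6.122 s + 259.4.
So ω_n = √259.4 = 16.1 rad/s and ζ = 6.122/(2·16.1) = 0.190.

ζ ≈ 0.190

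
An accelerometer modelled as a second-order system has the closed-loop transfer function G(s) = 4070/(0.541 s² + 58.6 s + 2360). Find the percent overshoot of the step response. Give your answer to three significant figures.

Dividing through by 0.541: denominator becomes s² + 108.3 s + 4362.
So ω_n = √4362 = 66.0 rad/s and ζ = 108.3/(2·66.0) = 0.820.
%OS = 100·exp(−πζ/√(1−ζ²)) = 1.11%.

%OS ≈ 1.11%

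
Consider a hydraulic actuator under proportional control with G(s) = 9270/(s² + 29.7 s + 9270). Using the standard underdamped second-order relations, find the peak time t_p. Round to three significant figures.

ω_n = √9270 = 96.3 rad/s; ζ = 29.7/(2·96.3) = 0.154.
The damped frequency ω_d = ω_n√(1−ζ²) = 95.1 rad/s. Then t_p = π/ω_d = 0.0330 s.

t_p ≈ 0.0330 s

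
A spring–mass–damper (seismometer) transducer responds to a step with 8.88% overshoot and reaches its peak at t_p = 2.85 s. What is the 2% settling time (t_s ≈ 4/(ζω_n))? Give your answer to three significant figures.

t_s ≈ 4.71 s

From the overshoot, ζ = −ln(OS)/√(π²+ln²(OS)) = 0.610.
From t_p = π/ω_d, ω_d = π/2.85 = 1.10 rad/s, so ω_n = ω_d/√(1−ζ²) = 1.39 rad/s.
t_s ≈ 4/(ζω_n) = 4/(0.610·1.39) = 4.71 s.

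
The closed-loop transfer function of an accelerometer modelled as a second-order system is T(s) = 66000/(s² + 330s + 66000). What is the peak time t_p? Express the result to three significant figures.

t_p ≈ 0.0160 s

ω_n = √66000 = 257 rad/s; ζ = 330/(2·257) = 0.642.
ω_d = ω_n√(1−ζ²) = 197 rad/s. Then t_p = π/ω_d = 0.0160 s.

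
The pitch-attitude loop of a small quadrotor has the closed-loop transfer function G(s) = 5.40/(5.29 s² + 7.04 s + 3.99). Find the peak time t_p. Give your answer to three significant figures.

t_p ≈ 5.63 s

Dividing through by 5.29: denominator becomes s² + 1.331 s + 0.7543.
So ω_n = √0.7543 = 0.868 rad/s and ζ = 1.331/(2·0.868) = 0.766.
ω_d = ω_n√(1−ζ²) = 0.558 rad/s. t_p = π/ω_d = 5.63 s.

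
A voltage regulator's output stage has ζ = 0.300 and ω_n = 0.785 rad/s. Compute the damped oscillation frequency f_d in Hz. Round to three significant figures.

f_d ≈ 0.119 Hz

ω_d = ω_n√(1−ζ²) = 0.785·√0.910 = 0.749 rad/s.
f_d = ω_d/(2π) = 0.119 Hz.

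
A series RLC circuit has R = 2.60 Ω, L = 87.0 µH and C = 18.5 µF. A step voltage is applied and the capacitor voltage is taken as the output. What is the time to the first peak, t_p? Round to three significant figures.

t_p ≈ 0.000157 s

For a series RLC circuit (capacitor voltage as output), ω_n = 1/√(LC) = 1/√(87.0 µH · 18.5 µF) = 24900 rad/s.
ζ = (R/2)·√(C/L) = (2.60/2)·√(18.5 µF/87.0 µH) = 0.599.
ω_d = 24900·√(1 − 0.599²) = 20000 rad/s. t_p = π/ω_d = 0.000157 s.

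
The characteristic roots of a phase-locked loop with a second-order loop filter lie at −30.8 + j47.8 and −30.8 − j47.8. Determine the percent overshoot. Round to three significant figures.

%OS ≈ 13.2%

With σ = 30.8, ω_d = 47.8: ω_n = √(σ²+ω_d²) = 56.9 rad/s, ζ = σ/ω_n = 0.542.
Overshoot: exp(−π·0.542/√(1−0.542²)) = 0.132, i.e. 13.2%.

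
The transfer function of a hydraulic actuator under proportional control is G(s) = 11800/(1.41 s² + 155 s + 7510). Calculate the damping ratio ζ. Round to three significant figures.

Dividing through by 1.41: denominator becomes s² + 109.9 s + 5326.
So ω_n = √5326 = 73.0 rad/s and ζ = 109.9/(2·73.0) = 0.753.

ζ ≈ 0.753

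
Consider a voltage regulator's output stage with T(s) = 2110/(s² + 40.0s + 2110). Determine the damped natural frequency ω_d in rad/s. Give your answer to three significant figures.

ω_n = √2110 = 45.9 rad/s; ζ = 40.0/(2·45.9) = 0.435.
ω_d = ω_n√(1−ζ²) = 41.4 rad/s.

ω_d ≈ 41.4 rad/s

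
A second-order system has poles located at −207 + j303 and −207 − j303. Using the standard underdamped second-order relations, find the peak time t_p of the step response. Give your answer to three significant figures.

t_p ≈ 0.0104 s

t_p = π/ω_d with ω_d = 303 (the imaginary part), so t_p = 0.0104 s.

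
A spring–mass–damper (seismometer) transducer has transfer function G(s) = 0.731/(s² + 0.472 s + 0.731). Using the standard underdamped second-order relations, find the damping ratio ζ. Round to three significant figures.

Comparing the denominator to s² + 2ζω_n s + ω_n²: ω_n = √0.731 = 0.855 rad/s, and 2ζω_n = 0.472 so ζ = 0.472/(2·0.855) = 0.276.

ζ ≈ 0.276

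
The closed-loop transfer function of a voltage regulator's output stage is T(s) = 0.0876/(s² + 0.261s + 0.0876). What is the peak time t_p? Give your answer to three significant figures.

Matching coefficients with s² + 2ζω_n s + ω_n² gives ω_n² = 0.0876 ⇒ ω_n = 0.296 rad/s, and ζ = 0.261/(2ω_n) = 0.441.
ω_d = ω_n√(1−ζ²) = 0.266 rad/s. Then t_p = π/ω_d = 11.8 s.

t_p ≈ 11.8 s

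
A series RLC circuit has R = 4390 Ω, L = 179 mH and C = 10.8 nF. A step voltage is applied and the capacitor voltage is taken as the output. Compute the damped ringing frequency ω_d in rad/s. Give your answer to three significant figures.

For a series RLC circuit (capacitor voltage as output), ω_n = 1/√(LC) = 1/√(179 mH · 10.8 nF) = 22700 rad/s.
ζ = (R/2)·√(C/L) = (4390/2)·√(10.8 nF/179 mH) = 0.539.
ω_d = ω_n√(1−ζ²) = 19200 rad/s.

ω_d ≈ 19200 rad/s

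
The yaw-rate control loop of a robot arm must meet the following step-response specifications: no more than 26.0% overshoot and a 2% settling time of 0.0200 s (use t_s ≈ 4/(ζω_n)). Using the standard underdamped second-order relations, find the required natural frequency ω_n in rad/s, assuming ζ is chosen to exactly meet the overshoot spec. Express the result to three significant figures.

From %OS = 100·exp(−πζ/√(1−ζ²)), invert to get ζ = −ln(OS)/√(π² + ln²(OS)) with OS = 0.260.
−ln 0.260 = 1.347, so ζ = 1.347/√(π² + 1.815) = 0.394.
From t_s ≈ 4/(ζω_n): ω_n = 4/(ζ·t_s) = 4/(0.394·0.0200) = 508 rad/s.

ω_n ≈ 508 rad/s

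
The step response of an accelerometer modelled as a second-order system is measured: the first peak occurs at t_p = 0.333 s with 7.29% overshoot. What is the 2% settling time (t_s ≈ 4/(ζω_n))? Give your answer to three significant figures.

From the overshoot, ζ = −ln(OS)/√(π²+ln²(OS)) = 0.640.
From t_p = π/ω_d, ω_d = π/0.333 = 9.43 rad/s, so ω_n = ω_d/√(1−ζ²) = 12.3 rad/s.
t_s ≈ 4/(ζω_n) = 4/(0.640·12.3) = 0.509 s.

t_s ≈ 0.509 s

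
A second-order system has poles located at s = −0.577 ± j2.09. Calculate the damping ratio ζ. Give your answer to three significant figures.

ζ ≈ 0.266

With σ = 0.577, ω_d = 2.09: ω_n = √(σ²+ω_d²) = 2.17 rad/s, ζ = σ/ω_n = 0.266.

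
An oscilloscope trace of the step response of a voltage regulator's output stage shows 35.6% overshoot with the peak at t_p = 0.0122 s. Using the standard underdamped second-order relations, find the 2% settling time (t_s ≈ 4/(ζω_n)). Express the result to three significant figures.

From the overshoot, ζ = −ln(OS)/√(π²+ln²(OS)) = 0.312.
t_p = π/ω_d ⇒ ω_d = 258 rad/s; then ω_n = ω_d/√(1−ζ²) = 271 rad/s.
t_s ≈ 4/(ζω_n) = 4/(0.312·271) = 0.0472 s.

t_s ≈ 0.0472 s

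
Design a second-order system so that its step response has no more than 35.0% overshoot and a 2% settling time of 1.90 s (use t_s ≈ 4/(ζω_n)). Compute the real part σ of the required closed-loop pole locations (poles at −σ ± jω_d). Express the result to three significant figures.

σ ≈ 2.11

The settling-time spec alone fixes σ = ζω_n = 4/t_s = 4/1.90 = 2.11.
(Overshoot then fixes ζ = 0.317 and hence ω_d = σ·√(1−ζ²)/ζ = 6.30 rad/s.)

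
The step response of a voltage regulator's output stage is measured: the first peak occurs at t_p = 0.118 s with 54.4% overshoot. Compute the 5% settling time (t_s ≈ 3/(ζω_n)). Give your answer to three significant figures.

t_s ≈ 0.581 s

From the overshoot, ζ = −ln(OS)/√(π²+ln²(OS)) = 0.190.
From t_p = π/ω_d, ω_d = π/0.118 = 26.6 rad/s, so ω_n = ω_d/√(1−ζ²) = 27.1 rad/s.
t_s ≈ 3/(ζω_n) = 3/(0.190·27.1) = 0.581 s.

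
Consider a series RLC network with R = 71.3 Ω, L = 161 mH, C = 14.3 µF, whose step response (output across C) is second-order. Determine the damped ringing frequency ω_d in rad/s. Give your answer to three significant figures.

ω_d ≈ 621 rad/s

For a series RLC circuit (capacitor voltage as output), ω_n = 1/√(LC) = 1/√(161 mH · 14.3 µF) = 659 rad/s.
ζ = (R/2)·√(C/L) = (71.3/2)·√(14.3 µF/161 mH) = 0.336.
ω_d = ω_n√(1−ζ²) = 621 rad/s.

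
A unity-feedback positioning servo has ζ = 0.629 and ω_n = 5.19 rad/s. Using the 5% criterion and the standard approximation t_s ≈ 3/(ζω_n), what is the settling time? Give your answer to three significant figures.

t_s ≈ 3/(ζω_n) = 3/(0.629 × 5.19) = 0.919 s.

t_s ≈ 0.919 s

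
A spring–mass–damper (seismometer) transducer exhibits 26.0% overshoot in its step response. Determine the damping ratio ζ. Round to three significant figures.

ζ ≈ 0.394

From %OS = 100·exp(−πζ/√(1−ζ²)), invert to get ζ = −ln(OS)/√(π² + ln²(OS)) with OS = 0.260.
−ln 0.260 = 1.347, so ζ = 1.347/√(π² + 1.815) = 0.394.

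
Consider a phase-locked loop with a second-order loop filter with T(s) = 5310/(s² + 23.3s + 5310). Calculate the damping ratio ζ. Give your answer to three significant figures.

Comparing the denominator to s² + 2ζω_n s + ω_n²: ω_n = √5310 = 72.9 rad/s, and 2ζω_n = 23.3 so ζ = 23.3/(2·72.9) = 0.160.

ζ ≈ 0.160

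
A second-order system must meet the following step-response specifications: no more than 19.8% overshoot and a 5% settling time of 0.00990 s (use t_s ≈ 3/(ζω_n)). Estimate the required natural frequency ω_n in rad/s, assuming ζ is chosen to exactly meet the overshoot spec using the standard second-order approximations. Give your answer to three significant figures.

ω_n ≈ 661 rad/s

Inverting the overshoot relation: ζ = |ln 0.198|/√(π² + ln²0.198) = 0.458.
From t_s ≈ 3/(ζω_n): ω_n = 3/(ζ·t_s) = 3/(0.458·0.00990) = 661 rad/s.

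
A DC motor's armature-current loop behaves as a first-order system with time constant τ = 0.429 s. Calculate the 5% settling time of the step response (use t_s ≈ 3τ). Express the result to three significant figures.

t_s ≈ 1.29 s

t_s ≈ 3τ = 1.29 s.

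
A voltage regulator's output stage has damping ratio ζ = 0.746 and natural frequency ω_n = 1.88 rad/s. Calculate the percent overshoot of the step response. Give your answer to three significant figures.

For an underdamped second-order system, %OS = 100·exp(−πζ/√(1−ζ²)).
πζ/√(1−ζ²) = π·0.746/√(1−0.557) = 3.519, so %OS = 100·e^(−3.519) = 2.96%.

%OS ≈ 2.96%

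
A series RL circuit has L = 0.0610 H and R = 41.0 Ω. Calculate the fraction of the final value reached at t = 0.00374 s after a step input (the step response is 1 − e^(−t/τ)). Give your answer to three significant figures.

y/y_∞ ≈ 0.919

τ = L/R = 0.0610/41.0 = 0.00149 s.
y(t)/y_∞ = 1 − e^(−t/τ) = 1 − e^(−0.00374/0.00149) = 1 − e^(−2.51) = 0.919.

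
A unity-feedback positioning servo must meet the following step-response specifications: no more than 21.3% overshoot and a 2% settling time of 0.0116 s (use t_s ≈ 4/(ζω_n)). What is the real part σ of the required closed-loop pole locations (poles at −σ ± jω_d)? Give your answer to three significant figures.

The settling-time spec alone fixes σ = ζω_n = 4/t_s = 4/0.0116 = 345.
(Overshoot then fixes ζ = 0.442 and hence ω_d = σ·√(1−ζ²)/ζ = 701 rad/s.)

σ ≈ 345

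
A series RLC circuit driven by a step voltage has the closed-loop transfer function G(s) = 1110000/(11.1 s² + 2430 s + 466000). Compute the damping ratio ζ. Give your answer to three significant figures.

ζ ≈ 0.534

Dividing through by 11.1: denominator becomes s² + 218.9 s + 41980.
So ω_n = √41980 = 205 rad/s and ζ = 218.9/(2·205) = 0.534.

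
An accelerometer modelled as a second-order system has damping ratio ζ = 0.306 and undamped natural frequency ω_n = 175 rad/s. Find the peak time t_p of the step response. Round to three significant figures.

t_p ≈ 0.0189 s

The damped frequency is ω_d = ω_n√(1−ζ²) = 175·√(1−0.0936) = 167 rad/s.
Peak time t_p = π/ω_d = π/167 = 0.0189 s.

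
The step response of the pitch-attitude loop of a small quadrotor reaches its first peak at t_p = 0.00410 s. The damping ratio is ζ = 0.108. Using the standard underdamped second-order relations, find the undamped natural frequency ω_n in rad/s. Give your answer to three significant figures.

Peak time t_p = π/ω_d, so ω_d = π/t_p = π/0.00410 = 766 rad/s.
ω_n = ω_d/√(1−ζ²) = 766/√0.988 = 771 rad/s.

ω_n ≈ 771 rad/s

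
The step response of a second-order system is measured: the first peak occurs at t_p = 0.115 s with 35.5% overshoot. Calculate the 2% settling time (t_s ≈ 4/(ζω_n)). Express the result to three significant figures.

t_s ≈ 0.444 s

ζ from %OS: ζ = |ln 0.355|/√(π²+ln²0.355) = 0.313.
From t_p = π/ω_d, ω_d = π/0.115 = 27.3 rad/s, so ω_n = ω_d/√(1−ζ²) = 28.8 rad/s.
t_s ≈ 4/(ζω_n) = 4/(0.313·28.8) = 0.444 s.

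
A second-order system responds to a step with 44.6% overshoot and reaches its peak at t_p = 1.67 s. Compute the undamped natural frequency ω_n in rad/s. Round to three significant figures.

ζ from %OS: ζ = |ln 0.446|/√(π²+ln²0.446) = 0.249.
From t_p = π/ω_d, ω_d = π/1.67 = 1.88 rad/s, so ω_n = ω_d/√(1−ζ²) = 1.94 rad/s.

ω_n ≈ 1.94 rad/s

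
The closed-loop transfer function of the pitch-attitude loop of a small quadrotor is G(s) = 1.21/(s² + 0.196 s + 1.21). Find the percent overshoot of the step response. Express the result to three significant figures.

%OS ≈ 75.5%

Matching coefficients with s² + 2ζω_n s + ω_n² gives ω_n² = 1.21 ⇒ ω_n = 1.10 rad/s, and ζ = 0.196/(2ω_n) = 0.0891.
Overshoot: exp(−π·0.0891/√(1−0.0891²)) = 0.755, i.e. 75.5%.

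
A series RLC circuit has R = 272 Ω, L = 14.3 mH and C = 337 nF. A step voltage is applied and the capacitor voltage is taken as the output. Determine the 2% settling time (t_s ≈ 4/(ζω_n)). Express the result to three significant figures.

For a series RLC circuit (capacitor voltage as output), ω_n = 1/√(LC) = 1/√(14.3 mH · 337 nF) = 14400 rad/s.
ζ = (R/2)·√(C/L) = (272/2)·√(337 nF/14.3 mH) = 0.660.
t_s ≈ 4/(ζω_n) = 0.000421 s.

t_s ≈ 0.000421 s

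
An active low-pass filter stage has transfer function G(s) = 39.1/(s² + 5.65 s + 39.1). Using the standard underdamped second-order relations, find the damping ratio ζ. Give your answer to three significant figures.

ζ ≈ 0.452

ω_n = √39.1 = 6.25 rad/s; ζ = 5.65/(2·6.25) = 0.452.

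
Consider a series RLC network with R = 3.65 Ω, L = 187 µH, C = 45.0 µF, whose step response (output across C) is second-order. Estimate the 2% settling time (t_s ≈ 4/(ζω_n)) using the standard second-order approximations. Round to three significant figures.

t_s ≈ 0.000410 s

For a series RLC circuit (capacitor voltage as output), ω_n = 1/√(LC) = 1/√(187 µH · 45.0 µF) = 10900 rad/s.
ζ = (R/2)·√(C/L) = (3.65/2)·√(45.0 µF/187 µH) = 0.895.
t_s ≈ 4/(ζω_n) = 0.000410 s.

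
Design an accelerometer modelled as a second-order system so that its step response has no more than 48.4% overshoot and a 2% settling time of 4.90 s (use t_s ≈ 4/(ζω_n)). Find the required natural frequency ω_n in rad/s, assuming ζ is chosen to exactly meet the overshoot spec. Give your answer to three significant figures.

ζ = −ln(OS)/√(π² + (ln OS)²). With OS = 0.484, ln OS = −0.7257 and ζ = 0.7257/3.224 = 0.225.
Then ω_n = 4/(ζ t_s) = 4/(0.225 × 4.90) = 3.63 rad/s.

ω_n ≈ 3.63 rad/s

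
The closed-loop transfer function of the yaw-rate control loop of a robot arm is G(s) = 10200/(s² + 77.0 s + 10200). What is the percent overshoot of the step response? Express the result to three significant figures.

%OS ≈ 27.4%

ω_n = √10200 = 101 rad/s; ζ = 77.0/(2·101) = 0.381.
Overshoot: exp(−π·0.381/√(1−0.381²)) = 0.274, i.e. 27.4%.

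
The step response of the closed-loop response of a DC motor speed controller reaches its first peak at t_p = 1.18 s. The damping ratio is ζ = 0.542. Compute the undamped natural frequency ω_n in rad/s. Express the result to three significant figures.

Peak time t_p = π/ω_d, so ω_d = π/t_p = π/1.18 = 2.66 rad/s.
ω_n = ω_d/√(1−ζ²) = 2.66/√0.706 = 3.17 rad/s.

ω_n ≈ 3.17 rad/s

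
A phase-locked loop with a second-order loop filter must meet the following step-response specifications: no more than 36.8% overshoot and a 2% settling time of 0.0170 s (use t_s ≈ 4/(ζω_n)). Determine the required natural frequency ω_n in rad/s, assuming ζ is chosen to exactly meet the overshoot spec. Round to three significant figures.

ζ = −ln(OS)/√(π² + (ln OS)²). With OS = 0.368, ln OS = −0.9997 and ζ = 0.9997/3.297 = 0.303.
From t_s ≈ 4/(ζω_n): ω_n = 4/(ζ·t_s) = 4/(0.303·0.0170) = 776 rad/s.

ω_n ≈ 776 rad/s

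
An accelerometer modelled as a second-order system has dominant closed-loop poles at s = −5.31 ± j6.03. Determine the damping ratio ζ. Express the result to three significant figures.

ζ ≈ 0.661

With σ = 5.31, ω_d = 6.03: ω_n = √(σ²+ω_d²) = 8.03 rad/s, ζ = σ/ω_n = 0.661.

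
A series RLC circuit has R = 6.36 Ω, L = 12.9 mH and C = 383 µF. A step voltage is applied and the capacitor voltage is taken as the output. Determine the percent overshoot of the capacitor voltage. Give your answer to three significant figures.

For a series RLC circuit (capacitor voltage as output), ω_n = 1/√(LC) = 1/√(12.9 mH · 383 µF) = 450 rad/s.
ζ = (R/2)·√(C/L) = (6.36/2)·√(383 µF/12.9 mH) = 0.548.
%OS = 100·exp(−πζ/√(1−ζ²)) = 12.8%.

%OS ≈ 12.8%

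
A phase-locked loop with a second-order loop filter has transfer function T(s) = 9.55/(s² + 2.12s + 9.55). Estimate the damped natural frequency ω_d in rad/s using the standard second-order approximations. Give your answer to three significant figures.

Comparing the denominator to s² + 2ζω_n s + ω_n²: ω_n = √9.55 = 3.09 rad/s, and 2ζω_n = 2.12 so ζ = 2.12/(2·3.09) = 0.343.
ω_d = ω_n√(1−ζ²) = 2.90 rad/s.

ω_d ≈ 2.90 rad/s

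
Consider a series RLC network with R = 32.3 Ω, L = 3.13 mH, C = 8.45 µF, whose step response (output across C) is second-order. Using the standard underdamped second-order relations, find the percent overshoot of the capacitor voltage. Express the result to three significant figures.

%OS ≈ 0.786%

For a series RLC circuit (capacitor voltage as output), ω_n = 1/√(LC) = 1/√(3.13 mH · 8.45 µF) = 6150 rad/s.
ζ = (R/2)·√(C/L) = (32.3/2)·√(8.45 µF/3.13 mH) = 0.839.
%OS = 100 e^{−πζ/√(1−ζ²)} with ζ = 0.839 gives 0.786%.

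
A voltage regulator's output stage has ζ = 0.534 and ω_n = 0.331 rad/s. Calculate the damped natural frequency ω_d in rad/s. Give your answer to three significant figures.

ω_d = ω_n√(1−ζ²) = 0.331·√0.715 = 0.280 rad/s.

ω_d ≈ 0.280 rad/s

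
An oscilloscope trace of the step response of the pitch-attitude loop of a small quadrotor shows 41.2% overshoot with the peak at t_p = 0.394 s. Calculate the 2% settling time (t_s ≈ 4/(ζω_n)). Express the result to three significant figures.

From the overshoot, ζ = −ln(OS)/√(π²+ln²(OS)) = 0.272.
From t_p = π/ω_d, ω_d = π/0.394 = 7.97 rad/s, so ω_n = ω_d/√(1−ζ²) = 8.29 rad/s.
t_s ≈ 4/(ζω_n) = 4/(0.272·8.29) = 1.78 s.

t_s ≈ 1.78 s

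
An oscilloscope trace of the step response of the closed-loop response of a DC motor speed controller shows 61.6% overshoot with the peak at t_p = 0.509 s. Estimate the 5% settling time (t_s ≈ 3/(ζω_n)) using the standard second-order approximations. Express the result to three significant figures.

t_s ≈ 3.15 s

The overshoot fixes ζ = −ln(OS)/√(π²+ln²(OS)) = 0.152.
From t_p = π/ω_d, ω_d = π/0.509 = 6.17 rad/s, so ω_n = ω_d/√(1−ζ²) = 6.25 rad/s.
t_s ≈ 3/(ζω_n) = 3/(0.152·6.25) = 3.15 s.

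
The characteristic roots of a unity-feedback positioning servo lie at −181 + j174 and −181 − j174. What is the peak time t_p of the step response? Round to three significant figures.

t_p ≈ 0.0181 s

t_p = π/ω_d with ω_d = 174 (the imaginary part), so t_p = 0.0181 s.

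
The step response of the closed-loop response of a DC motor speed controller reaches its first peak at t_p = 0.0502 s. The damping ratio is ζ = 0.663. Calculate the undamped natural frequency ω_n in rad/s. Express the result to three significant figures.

Peak time t_p = π/ω_d, so ω_d = π/t_p = π/0.0502 = 62.6 rad/s.
ω_n = ω_d/√(1−ζ²) = 62.6/√0.560 = 83.6 rad/s.

ω_n ≈ 83.6 rad/s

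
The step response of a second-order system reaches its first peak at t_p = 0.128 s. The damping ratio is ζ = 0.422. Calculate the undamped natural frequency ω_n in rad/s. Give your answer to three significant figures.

ω_n ≈ 27.1 rad/s

Peak time t_p = π/ω_d, so ω_d = π/t_p = π/0.128 = 24.5 rad/s.
ω_n = ω_d/√(1−ζ²) = 24.5/√0.822 = 27.1 rad/s.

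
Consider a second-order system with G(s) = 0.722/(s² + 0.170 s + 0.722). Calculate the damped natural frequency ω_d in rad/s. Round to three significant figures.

ω_d ≈ 0.845 rad/s

ω_n = √0.722 = 0.850 rad/s; ζ = 0.170/(2·0.850) = 0.100.
ω_d = 0.850·√(1 − 0.100²) = 0.845 rad/s.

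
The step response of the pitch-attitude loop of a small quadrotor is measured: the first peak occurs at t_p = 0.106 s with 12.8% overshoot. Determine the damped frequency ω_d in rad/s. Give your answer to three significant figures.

ω_d ≈ 29.6 rad/s

t_p = π/ω_d, so ω_d = π/0.106 = 29.6 rad/s.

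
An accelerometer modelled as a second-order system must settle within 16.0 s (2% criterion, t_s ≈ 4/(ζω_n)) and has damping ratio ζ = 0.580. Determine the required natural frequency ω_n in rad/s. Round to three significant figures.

Rearranging t_s ≈ 4/(ζω_n) gives ω_n = 4/(ζ·t_s) = 4/(0.580 × 16.0) = 0.431 rad/s.

ω_n ≈ 0.431 rad/s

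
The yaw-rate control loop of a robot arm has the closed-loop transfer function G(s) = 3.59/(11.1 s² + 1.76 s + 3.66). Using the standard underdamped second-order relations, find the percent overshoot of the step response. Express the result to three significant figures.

Dividing through by 11.1: denominator becomes s² + 0.1586 s + 0.3297.
So ω_n = √0.3297 = 0.574 rad/s and ζ = 0.1586/(2·0.574) = 0.138.
%OS = 100·exp(−πζ/√(1−ζ²)) = 64.5%.

%OS ≈ 64.5%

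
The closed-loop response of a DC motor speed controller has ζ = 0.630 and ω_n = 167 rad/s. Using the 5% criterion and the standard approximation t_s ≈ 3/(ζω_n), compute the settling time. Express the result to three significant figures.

t_s ≈ 0.0285 s

t_s ≈ 3/(ζω_n) = 3/(0.630 × 167) = 0.0285 s.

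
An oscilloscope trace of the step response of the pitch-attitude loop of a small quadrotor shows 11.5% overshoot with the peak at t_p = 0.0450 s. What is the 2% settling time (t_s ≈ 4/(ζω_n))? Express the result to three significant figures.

ζ from %OS: ζ = |ln 0.115|/√(π²+ln²0.115) = 0.567.
From t_p = π/ω_d, ω_d = π/0.0450 = 69.8 rad/s, so ω_n = ω_d/√(1−ζ²) = 84.8 rad/s.
t_s ≈ 4/(ζω_n) = 4/(0.567·84.8) = 0.0832 s.

t_s ≈ 0.0832 s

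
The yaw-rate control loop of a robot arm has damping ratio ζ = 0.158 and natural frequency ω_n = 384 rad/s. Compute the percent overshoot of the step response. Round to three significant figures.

%OS ≈ 60.5%

For an underdamped second-order system, %OS = 100·exp(−πζ/√(1−ζ²)).
πζ/√(1−ζ²) = π·0.158/√(1−0.0250) = 0.5027, so %OS = 100·e^(−0.5027) = 60.5%.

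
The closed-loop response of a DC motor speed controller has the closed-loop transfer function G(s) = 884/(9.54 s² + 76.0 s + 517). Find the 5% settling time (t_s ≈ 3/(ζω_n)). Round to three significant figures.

Dividing through by 9.54: denominator becomes s² + 7.966 s + 54.19.
So ω_n = √54.19 = 7.36 rad/s and ζ = 7.966/(2·7.36) = 0.541.
t_s ≈ 3/(ζω_n) = 0.753 s.

t_s ≈ 0.753 s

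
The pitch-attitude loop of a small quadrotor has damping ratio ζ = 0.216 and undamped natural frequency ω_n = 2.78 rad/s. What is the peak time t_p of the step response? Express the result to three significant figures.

The damped frequency is ω_d = ω_n√(1−ζ²) = 2.78·√(1−0.0467) = 2.71 rad/s.
Peak time t_p = π/ω_d = π/2.71 = 1.16 s.

t_p ≈ 1.16 s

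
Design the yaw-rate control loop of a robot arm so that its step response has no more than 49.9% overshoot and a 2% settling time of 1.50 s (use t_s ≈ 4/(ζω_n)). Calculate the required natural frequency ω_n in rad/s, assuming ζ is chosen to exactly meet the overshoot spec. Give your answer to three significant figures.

From %OS = 100·exp(−πζ/√(1−ζ²)), invert to get ζ = −ln(OS)/√(π² + ln²(OS)) with OS = 0.499.
−ln 0.499 = 0.6951, so ζ = 0.6951/√(π² + 0.4832) = 0.216.
Then ω_n = 4/(ζ t_s) = 4/(0.216 × 1.50) = 12.3 rad/s.

ω_n ≈ 12.3 rad/s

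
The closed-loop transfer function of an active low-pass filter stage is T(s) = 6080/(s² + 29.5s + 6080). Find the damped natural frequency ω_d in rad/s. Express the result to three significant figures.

ω_d ≈ 76.6 rad/s

ω_n = √6080 = 78.0 rad/s; ζ = 29.5/(2·78.0) = 0.189.
ω_d = 78.0·√(1 − 0.189²) = 76.6 rad/s.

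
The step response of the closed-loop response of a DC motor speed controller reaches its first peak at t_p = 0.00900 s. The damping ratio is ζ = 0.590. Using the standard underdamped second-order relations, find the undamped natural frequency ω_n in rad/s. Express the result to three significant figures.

Peak time t_p = π/ω_d, so ω_d = π/t_p = π/0.00900 = 349 rad/s.
ω_n = ω_d/√(1−ζ²) = 349/√0.652 = 432 rad/s.

ω_n ≈ 432 rad/s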